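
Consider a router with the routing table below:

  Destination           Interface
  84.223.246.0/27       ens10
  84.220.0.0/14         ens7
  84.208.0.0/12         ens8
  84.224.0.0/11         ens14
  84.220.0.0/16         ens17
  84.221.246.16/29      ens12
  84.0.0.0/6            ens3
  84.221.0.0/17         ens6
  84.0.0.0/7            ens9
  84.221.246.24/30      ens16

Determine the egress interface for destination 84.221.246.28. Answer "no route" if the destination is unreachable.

ens7

Routes whose prefix contains 84.221.246.28:
  84.0.0.0/6 (84.0.0.0 - 87.255.255.255) -> ens3
  84.0.0.0/7 (84.0.0.0 - 85.255.255.255) -> ens9
  84.208.0.0/12 (84.208.0.0 - 84.223.255.255) -> ens8
  84.220.0.0/14 (84.220.0.0 - 84.223.255.255) -> ens7
More-specific entries that do NOT match:
  84.221.246.24/30 (84.221.246.24 - 84.221.246.27) does not contain 84.221.246.28
  84.221.246.16/29 (84.221.246.16 - 84.221.246.23) does not contain 84.221.246.28
  84.223.246.0/27 (84.223.246.0 - 84.223.246.31) does not contain 84.221.246.28
  84.221.0.0/17 (84.221.0.0 - 84.221.127.255) does not contain 84.221.246.28
  84.220.0.0/16 (84.220.0.0 - 84.220.255.255) does not contain 84.221.246.28
Longest matching prefix is /14 -> interface ens7.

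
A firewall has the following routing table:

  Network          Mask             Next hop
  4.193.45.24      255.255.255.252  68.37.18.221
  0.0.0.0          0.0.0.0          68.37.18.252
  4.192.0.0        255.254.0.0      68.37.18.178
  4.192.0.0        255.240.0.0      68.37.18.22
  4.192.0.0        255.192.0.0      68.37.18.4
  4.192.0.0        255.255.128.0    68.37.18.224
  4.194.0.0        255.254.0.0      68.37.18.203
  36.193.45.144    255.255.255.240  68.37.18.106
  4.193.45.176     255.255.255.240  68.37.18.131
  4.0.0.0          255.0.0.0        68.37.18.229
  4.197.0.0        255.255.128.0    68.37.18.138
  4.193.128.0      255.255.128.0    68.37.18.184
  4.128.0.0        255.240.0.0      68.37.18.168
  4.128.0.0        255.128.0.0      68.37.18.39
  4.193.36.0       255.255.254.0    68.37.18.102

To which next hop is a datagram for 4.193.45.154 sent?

68.37.18.178

Routes whose prefix contains 4.193.45.154:
  0.0.0.0/0 (default, matches everything) -> 68.37.18.252
  4.0.0.0/8 (4.0.0.0 - 4.255.255.255) -> 68.37.18.229
  4.128.0.0/9 (4.128.0.0 - 4.255.255.255) -> 68.37.18.39
  4.192.0.0/10 (4.192.0.0 - 4.255.255.255) -> 68.37.18.4
  4.192.0.0/12 (4.192.0.0 - 4.207.255.255) -> 68.37.18.22
  4.192.0.0/15 (4.192.0.0 - 4.193.255.255) -> 68.37.18.178
More-specific entries that do NOT match:
  4.193.45.24/30 (4.193.45.24 - 4.193.45.27) does not contain 4.193.45.154
  36.193.45.144/28 (36.193.45.144 - 36.193.45.159) does not contain 4.193.45.154
  4.193.45.176/28 (4.193.45.176 - 4.193.45.191) does not contain 4.193.45.154
  4.193.36.0/23 (4.193.36.0 - 4.193.37.255) does not contain 4.193.45.154
  4.192.0.0/17 (4.192.0.0 - 4.192.127.255) does not contain 4.193.45.154
  4.197.0.0/17 (4.197.0.0 - 4.197.127.255) does not contain 4.193.45.154
  4.193.128.0/17 (4.193.128.0 - 4.193.255.255) does not contain 4.193.45.154
Longest matching prefix is /15 -> next hop 68.37.18.178.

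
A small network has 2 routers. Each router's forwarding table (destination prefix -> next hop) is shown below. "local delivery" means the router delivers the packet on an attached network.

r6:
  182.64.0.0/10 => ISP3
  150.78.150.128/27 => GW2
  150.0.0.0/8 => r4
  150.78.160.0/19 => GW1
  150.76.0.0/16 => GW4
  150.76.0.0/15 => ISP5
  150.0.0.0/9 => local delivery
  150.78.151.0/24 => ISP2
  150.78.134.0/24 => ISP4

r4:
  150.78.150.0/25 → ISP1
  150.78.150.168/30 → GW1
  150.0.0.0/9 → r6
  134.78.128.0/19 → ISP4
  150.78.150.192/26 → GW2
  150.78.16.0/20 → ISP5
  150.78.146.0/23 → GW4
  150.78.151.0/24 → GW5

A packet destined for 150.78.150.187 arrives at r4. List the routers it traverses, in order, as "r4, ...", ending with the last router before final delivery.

r4, r6

At r4: longest match for 150.78.150.187 is 150.0.0.0/9 -> r6
At r6: longest match for 150.78.150.187 is 150.0.0.0/9 -> local delivery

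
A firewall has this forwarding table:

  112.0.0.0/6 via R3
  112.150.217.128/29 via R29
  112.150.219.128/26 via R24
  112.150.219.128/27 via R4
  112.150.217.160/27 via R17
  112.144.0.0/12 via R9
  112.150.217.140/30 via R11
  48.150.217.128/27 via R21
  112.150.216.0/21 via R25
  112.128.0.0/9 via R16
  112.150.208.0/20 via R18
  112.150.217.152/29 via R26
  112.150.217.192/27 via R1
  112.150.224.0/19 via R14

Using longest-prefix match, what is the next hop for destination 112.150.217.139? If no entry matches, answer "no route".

Routes whose prefix contains 112.150.217.139:
  112.0.0.0/6 (112.0.0.0 - 115.255.255.255) -> R3
  112.128.0.0/9 (112.128.0.0 - 112.255.255.255) -> R16
  112.144.0.0/12 (112.144.0.0 - 112.159.255.255) -> R9
  112.150.208.0/20 (112.150.208.0 - 112.150.223.255) -> R18
  112.150.216.0/21 (112.150.216.0 - 112.150.223.255) -> R25
More-specific entries that do NOT match:
  112.150.217.140/30 (112.150.217.140 - 112.150.217.143) does not contain 112.150.217.139
  112.150.217.128/29 (112.150.217.128 - 112.150.217.135) does not contain 112.150.217.139
  112.150.217.152/29 (112.150.217.152 - 112.150.217.159) does not contain 112.150.217.139
  112.150.219.128/27 (112.150.219.128 - 112.150.219.159) does not contain 112.150.217.139
  112.150.217.160/27 (112.150.217.160 - 112.150.217.191) does not contain 112.150.217.139
  48.150.217.128/27 (48.150.217.128 - 48.150.217.159) does not contain 112.150.217.139
  112.150.217.192/27 (112.150.217.192 - 112.150.217.223) does not contain 112.150.217.139
  112.150.219.128/26 (112.150.219.128 - 112.150.219.191) does not contain 112.150.217.139
Longest matching prefix is /21 -> next hop R25.

R25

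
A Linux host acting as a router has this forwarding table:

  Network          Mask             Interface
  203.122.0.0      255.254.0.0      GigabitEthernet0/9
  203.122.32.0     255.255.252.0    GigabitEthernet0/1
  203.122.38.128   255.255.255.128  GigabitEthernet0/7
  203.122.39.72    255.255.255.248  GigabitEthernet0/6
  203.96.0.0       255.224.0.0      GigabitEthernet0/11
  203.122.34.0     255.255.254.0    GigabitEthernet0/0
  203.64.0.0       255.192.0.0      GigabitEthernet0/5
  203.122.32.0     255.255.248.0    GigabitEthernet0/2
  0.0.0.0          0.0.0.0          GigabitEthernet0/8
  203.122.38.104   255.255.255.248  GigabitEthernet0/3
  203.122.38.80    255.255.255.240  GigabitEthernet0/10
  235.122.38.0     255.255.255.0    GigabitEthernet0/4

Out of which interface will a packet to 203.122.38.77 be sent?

GigabitEthernet0/2

Routes whose prefix contains 203.122.38.77:
  0.0.0.0/0 (default, matches everything) -> GigabitEthernet0/8
  203.64.0.0/10 (203.64.0.0 - 203.127.255.255) -> GigabitEthernet0/5
  203.96.0.0/11 (203.96.0.0 - 203.127.255.255) -> GigabitEthernet0/11
  203.122.0.0/15 (203.122.0.0 - 203.123.255.255) -> GigabitEthernet0/9
  203.122.32.0/21 (203.122.32.0 - 203.122.39.255) -> GigabitEthernet0/2
More-specific entries that do NOT match:
  203.122.39.72/29 (203.122.39.72 - 203.122.39.79) does not contain 203.122.38.77
  203.122.38.104/29 (203.122.38.104 - 203.122.38.111) does not contain 203.122.38.77
  203.122.38.80/28 (203.122.38.80 - 203.122.38.95) does not contain 203.122.38.77
  203.122.38.128/25 (203.122.38.128 - 203.122.38.255) does not contain 203.122.38.77
  235.122.38.0/24 (235.122.38.0 - 235.122.38.255) does not contain 203.122.38.77
  203.122.34.0/23 (203.122.34.0 - 203.122.35.255) does not contain 203.122.38.77
  203.122.32.0/22 (203.122.32.0 - 203.122.35.255) does not contain 203.122.38.77
Longest matching prefix is /21 -> interface GigabitEthernet0/2.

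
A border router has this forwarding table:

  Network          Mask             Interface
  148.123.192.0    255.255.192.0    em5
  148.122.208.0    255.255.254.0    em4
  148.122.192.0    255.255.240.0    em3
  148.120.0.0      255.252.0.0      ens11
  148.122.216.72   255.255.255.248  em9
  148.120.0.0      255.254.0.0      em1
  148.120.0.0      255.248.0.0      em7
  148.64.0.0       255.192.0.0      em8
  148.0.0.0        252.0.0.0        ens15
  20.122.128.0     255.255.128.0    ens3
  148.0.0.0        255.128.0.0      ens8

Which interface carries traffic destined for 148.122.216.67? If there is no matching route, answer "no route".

ens11

Routes whose prefix contains 148.122.216.67:
  148.0.0.0/6 (148.0.0.0 - 151.255.255.255) -> ens15
  148.0.0.0/9 (148.0.0.0 - 148.127.255.255) -> ens8
  148.64.0.0/10 (148.64.0.0 - 148.127.255.255) -> em8
  148.120.0.0/13 (148.120.0.0 - 148.127.255.255) -> em7
  148.120.0.0/14 (148.120.0.0 - 148.123.255.255) -> ens11
More-specific entries that do NOT match:
  148.122.216.72/29 (148.122.216.72 - 148.122.216.79) does not contain 148.122.216.67
  148.122.208.0/23 (148.122.208.0 - 148.122.209.255) does not contain 148.122.216.67
  148.122.192.0/20 (148.122.192.0 - 148.122.207.255) does not contain 148.122.216.67
  148.123.192.0/18 (148.123.192.0 - 148.123.255.255) does not contain 148.122.216.67
  20.122.128.0/17 (20.122.128.0 - 20.122.255.255) does not contain 148.122.216.67
  148.120.0.0/15 (148.120.0.0 - 148.121.255.255) does not contain 148.122.216.67
Longest matching prefix is /14 -> interface ens11.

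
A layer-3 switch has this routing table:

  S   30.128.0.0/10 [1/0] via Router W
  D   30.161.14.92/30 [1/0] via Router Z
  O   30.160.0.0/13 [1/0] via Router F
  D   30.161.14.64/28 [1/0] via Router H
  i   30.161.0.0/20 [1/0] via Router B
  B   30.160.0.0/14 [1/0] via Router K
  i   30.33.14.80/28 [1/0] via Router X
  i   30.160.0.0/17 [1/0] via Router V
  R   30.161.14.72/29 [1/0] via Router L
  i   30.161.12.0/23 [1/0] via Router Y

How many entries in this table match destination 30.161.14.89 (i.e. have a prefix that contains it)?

Prefixes containing 30.161.14.89:
  30.128.0.0/10 (30.128.0.0 - 30.191.255.255)
  30.160.0.0/13 (30.160.0.0 - 30.167.255.255)
  30.160.0.0/14 (30.160.0.0 - 30.163.255.255)
  30.161.0.0/20 (30.161.0.0 - 30.161.15.255)
Total matching entries: 4.

4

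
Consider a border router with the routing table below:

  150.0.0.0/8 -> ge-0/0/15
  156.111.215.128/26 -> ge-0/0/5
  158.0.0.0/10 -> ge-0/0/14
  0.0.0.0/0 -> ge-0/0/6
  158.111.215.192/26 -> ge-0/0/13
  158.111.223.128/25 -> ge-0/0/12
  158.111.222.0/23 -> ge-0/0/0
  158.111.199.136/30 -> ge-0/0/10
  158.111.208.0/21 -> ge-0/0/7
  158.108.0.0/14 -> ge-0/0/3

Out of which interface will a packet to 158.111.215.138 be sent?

Routes whose prefix contains 158.111.215.138:
  0.0.0.0/0 (default, matches everything) -> ge-0/0/6
  158.108.0.0/14 (158.108.0.0 - 158.111.255.255) -> ge-0/0/3
  158.111.208.0/21 (158.111.208.0 - 158.111.215.255) -> ge-0/0/7
More-specific entries that do NOT match:
  158.111.199.136/30 (158.111.199.136 - 158.111.199.139) does not contain 158.111.215.138
  156.111.215.128/26 (156.111.215.128 - 156.111.215.191) does not contain 158.111.215.138
  158.111.215.192/26 (158.111.215.192 - 158.111.215.255) does not contain 158.111.215.138
  158.111.223.128/25 (158.111.223.128 - 158.111.223.255) does not contain 158.111.215.138
  158.111.222.0/23 (158.111.222.0 - 158.111.223.255) does not contain 158.111.215.138
Longest matching prefix is /21 -> interface ge-0/0/7.

ge-0/0/7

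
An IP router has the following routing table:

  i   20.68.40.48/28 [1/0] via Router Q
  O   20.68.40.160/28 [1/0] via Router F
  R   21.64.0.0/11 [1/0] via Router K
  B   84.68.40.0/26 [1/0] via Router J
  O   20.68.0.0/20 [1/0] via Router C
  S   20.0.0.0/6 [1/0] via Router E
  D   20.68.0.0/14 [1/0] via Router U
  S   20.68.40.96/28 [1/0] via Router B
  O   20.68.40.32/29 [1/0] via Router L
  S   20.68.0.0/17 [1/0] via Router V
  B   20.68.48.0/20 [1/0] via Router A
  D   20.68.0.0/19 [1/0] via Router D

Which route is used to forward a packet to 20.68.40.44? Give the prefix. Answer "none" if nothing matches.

20.68.0.0/17

Entries matching 20.68.40.44:
  20.0.0.0/6 (20.0.0.0 - 23.255.255.255)
  20.68.0.0/14 (20.68.0.0 - 20.71.255.255)
  20.68.0.0/17 (20.68.0.0 - 20.68.127.255)
Most specific is 20.68.0.0/17.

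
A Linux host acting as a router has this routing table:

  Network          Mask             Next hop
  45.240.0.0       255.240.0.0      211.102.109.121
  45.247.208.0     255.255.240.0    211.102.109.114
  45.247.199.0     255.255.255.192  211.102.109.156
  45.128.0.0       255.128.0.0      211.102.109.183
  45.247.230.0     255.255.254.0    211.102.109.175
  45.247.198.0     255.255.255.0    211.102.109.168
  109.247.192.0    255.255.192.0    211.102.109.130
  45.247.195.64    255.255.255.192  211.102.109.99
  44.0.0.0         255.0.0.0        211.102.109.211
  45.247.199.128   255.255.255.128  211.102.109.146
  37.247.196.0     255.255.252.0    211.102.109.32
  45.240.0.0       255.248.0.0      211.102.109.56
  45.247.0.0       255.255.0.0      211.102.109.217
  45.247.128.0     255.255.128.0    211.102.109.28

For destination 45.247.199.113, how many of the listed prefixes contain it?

Prefixes containing 45.247.199.113:
  45.128.0.0/9 (45.128.0.0 - 45.255.255.255)
  45.240.0.0/12 (45.240.0.0 - 45.255.255.255)
  45.240.0.0/13 (45.240.0.0 - 45.247.255.255)
  45.247.0.0/16 (45.247.0.0 - 45.247.255.255)
  45.247.128.0/17 (45.247.128.0 - 45.247.255.255)
Total matching entries: 5.

5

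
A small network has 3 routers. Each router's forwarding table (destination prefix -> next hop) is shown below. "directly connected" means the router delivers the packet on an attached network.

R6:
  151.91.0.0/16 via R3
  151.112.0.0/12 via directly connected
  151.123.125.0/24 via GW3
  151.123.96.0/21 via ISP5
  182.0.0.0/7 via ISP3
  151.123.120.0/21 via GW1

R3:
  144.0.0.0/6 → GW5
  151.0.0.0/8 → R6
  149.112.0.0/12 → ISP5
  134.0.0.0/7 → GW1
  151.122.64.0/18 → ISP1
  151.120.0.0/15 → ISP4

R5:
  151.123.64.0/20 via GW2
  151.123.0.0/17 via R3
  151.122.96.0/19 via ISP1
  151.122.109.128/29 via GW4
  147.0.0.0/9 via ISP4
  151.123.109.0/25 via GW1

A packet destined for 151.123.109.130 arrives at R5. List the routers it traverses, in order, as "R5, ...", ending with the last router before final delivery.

R5, R3, R6

At R5: longest match for 151.123.109.130 is 151.123.0.0/17 -> R3
At R3: longest match for 151.123.109.130 is 151.0.0.0/8 -> R6
At R6: longest match for 151.123.109.130 is 151.112.0.0/12 -> directly connected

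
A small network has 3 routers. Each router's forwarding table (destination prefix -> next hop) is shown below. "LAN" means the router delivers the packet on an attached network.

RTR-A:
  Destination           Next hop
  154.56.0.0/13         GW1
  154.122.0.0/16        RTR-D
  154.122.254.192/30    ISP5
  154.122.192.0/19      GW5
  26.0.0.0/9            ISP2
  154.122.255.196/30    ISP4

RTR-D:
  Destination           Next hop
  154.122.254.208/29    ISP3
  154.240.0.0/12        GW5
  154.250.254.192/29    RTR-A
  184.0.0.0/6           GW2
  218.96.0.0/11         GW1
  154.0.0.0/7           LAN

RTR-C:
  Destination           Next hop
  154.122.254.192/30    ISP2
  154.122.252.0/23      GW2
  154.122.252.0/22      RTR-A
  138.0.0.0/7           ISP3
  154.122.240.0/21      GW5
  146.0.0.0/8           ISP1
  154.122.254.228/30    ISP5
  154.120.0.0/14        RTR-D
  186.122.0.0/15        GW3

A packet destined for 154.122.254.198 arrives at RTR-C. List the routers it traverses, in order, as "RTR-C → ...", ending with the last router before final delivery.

At RTR-C: longest match for 154.122.254.198 is 154.122.252.0/22 -> RTR-A
At RTR-A: longest match for 154.122.254.198 is 154.122.0.0/16 -> RTR-D
At RTR-D: longest match for 154.122.254.198 is 154.0.0.0/7 -> LAN

RTR-C → RTR-A → RTR-D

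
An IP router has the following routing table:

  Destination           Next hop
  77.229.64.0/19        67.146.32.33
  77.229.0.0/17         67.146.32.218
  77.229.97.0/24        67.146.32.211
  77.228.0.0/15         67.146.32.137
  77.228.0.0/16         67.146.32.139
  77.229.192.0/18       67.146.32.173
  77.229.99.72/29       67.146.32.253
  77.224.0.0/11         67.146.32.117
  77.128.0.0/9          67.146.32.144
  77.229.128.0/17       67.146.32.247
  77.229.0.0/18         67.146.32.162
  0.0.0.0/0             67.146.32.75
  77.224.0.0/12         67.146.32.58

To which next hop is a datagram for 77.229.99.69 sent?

Routes whose prefix contains 77.229.99.69:
  0.0.0.0/0 (default, matches everything) -> 67.146.32.75
  77.128.0.0/9 (77.128.0.0 - 77.255.255.255) -> 67.146.32.144
  77.224.0.0/11 (77.224.0.0 - 77.255.255.255) -> 67.146.32.117
  77.224.0.0/12 (77.224.0.0 - 77.239.255.255) -> 67.146.32.58
  77.228.0.0/15 (77.228.0.0 - 77.229.255.255) -> 67.146.32.137
  77.229.0.0/17 (77.229.0.0 - 77.229.127.255) -> 67.146.32.218
More-specific entries that do NOT match:
  77.229.99.72/29 (77.229.99.72 - 77.229.99.79) does not contain 77.229.99.69
  77.229.97.0/24 (77.229.97.0 - 77.229.97.255) does not contain 77.229.99.69
  77.229.64.0/19 (77.229.64.0 - 77.229.95.255) does not contain 77.229.99.69
  77.229.192.0/18 (77.229.192.0 - 77.229.255.255) does not contain 77.229.99.69
  77.229.0.0/18 (77.229.0.0 - 77.229.63.255) does not contain 77.229.99.69
Longest matching prefix is /17 -> next hop 67.146.32.218.

67.146.32.218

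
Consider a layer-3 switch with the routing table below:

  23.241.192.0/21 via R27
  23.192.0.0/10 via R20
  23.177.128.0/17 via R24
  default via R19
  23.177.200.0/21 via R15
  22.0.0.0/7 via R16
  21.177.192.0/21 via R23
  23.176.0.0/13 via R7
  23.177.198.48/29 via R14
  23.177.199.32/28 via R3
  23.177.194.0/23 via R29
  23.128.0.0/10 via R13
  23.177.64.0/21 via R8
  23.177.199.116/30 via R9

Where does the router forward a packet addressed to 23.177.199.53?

Routes whose prefix contains 23.177.199.53:
  0.0.0.0/0 (default, matches everything) -> R19
  22.0.0.0/7 (22.0.0.0 - 23.255.255.255) -> R16
  23.128.0.0/10 (23.128.0.0 - 23.191.255.255) -> R13
  23.176.0.0/13 (23.176.0.0 - 23.183.255.255) -> R7
  23.177.128.0/17 (23.177.128.0 - 23.177.255.255) -> R24
More-specific entries that do NOT match:
  23.177.199.116/30 (23.177.199.116 - 23.177.199.119) does not contain 23.177.199.53
  23.177.198.48/29 (23.177.198.48 - 23.177.198.55) does not contain 23.177.199.53
  23.177.199.32/28 (23.177.199.32 - 23.177.199.47) does not contain 23.177.199.53
  23.177.194.0/23 (23.177.194.0 - 23.177.195.255) does not contain 23.177.199.53
  23.241.192.0/21 (23.241.192.0 - 23.241.199.255) does not contain 23.177.199.53
  23.177.200.0/21 (23.177.200.0 - 23.177.207.255) does not contain 23.177.199.53
  21.177.192.0/21 (21.177.192.0 - 21.177.199.255) does not contain 23.177.199.53
  23.177.64.0/21 (23.177.64.0 - 23.177.71.255) does not contain 23.177.199.53
Longest matching prefix is /17 -> next hop R24.

R24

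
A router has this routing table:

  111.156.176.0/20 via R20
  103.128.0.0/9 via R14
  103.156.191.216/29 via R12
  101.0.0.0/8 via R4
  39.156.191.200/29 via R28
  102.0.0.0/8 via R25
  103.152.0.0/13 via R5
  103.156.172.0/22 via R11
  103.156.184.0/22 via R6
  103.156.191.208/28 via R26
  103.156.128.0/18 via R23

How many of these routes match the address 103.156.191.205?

3

Prefixes containing 103.156.191.205:
  103.128.0.0/9 (103.128.0.0 - 103.255.255.255)
  103.152.0.0/13 (103.152.0.0 - 103.159.255.255)
  103.156.128.0/18 (103.156.128.0 - 103.156.191.255)
Total matching entries: 3.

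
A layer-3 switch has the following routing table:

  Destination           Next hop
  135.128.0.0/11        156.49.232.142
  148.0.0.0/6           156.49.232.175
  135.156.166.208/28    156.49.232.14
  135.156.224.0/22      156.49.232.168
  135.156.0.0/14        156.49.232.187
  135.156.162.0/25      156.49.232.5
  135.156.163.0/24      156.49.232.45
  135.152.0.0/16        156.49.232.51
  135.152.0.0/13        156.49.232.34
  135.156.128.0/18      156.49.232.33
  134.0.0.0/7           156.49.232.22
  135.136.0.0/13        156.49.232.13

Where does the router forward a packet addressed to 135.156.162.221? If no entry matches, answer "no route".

156.49.232.33

Routes whose prefix contains 135.156.162.221:
  134.0.0.0/7 (134.0.0.0 - 135.255.255.255) -> 156.49.232.22
  135.128.0.0/11 (135.128.0.0 - 135.159.255.255) -> 156.49.232.142
  135.152.0.0/13 (135.152.0.0 - 135.159.255.255) -> 156.49.232.34
  135.156.0.0/14 (135.156.0.0 - 135.159.255.255) -> 156.49.232.187
  135.156.128.0/18 (135.156.128.0 - 135.156.191.255) -> 156.49.232.33
More-specific entries that do NOT match:
  135.156.166.208/28 (135.156.166.208 - 135.156.166.223) does not contain 135.156.162.221
  135.156.162.0/25 (135.156.162.0 - 135.156.162.127) does not contain 135.156.162.221
  135.156.163.0/24 (135.156.163.0 - 135.156.163.255) does not contain 135.156.162.221
  135.156.224.0/22 (135.156.224.0 - 135.156.227.255) does not contain 135.156.162.221
Longest matching prefix is /18 -> next hop 156.49.232.33.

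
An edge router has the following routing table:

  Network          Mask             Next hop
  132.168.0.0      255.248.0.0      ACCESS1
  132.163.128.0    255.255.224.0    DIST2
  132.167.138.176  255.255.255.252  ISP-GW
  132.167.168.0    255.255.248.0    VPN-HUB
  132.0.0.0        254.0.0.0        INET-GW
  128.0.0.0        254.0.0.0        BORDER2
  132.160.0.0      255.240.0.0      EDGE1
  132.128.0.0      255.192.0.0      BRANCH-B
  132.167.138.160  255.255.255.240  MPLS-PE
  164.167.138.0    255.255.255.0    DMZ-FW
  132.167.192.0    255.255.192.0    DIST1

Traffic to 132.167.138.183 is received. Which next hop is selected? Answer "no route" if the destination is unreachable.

Routes whose prefix contains 132.167.138.183:
  132.0.0.0/7 (132.0.0.0 - 133.255.255.255) -> INET-GW
  132.128.0.0/10 (132.128.0.0 - 132.191.255.255) -> BRANCH-B
  132.160.0.0/12 (132.160.0.0 - 132.175.255.255) -> EDGE1
More-specific entries that do NOT match:
  132.167.138.176/30 (132.167.138.176 - 132.167.138.179) does not contain 132.167.138.183
  132.167.138.160/28 (132.167.138.160 - 132.167.138.175) does not contain 132.167.138.183
  164.167.138.0/24 (164.167.138.0 - 164.167.138.255) does not contain 132.167.138.183
  132.167.168.0/21 (132.167.168.0 - 132.167.175.255) does not contain 132.167.138.183
  132.163.128.0/19 (132.163.128.0 - 132.163.159.255) does not contain 132.167.138.183
  132.167.192.0/18 (132.167.192.0 - 132.167.255.255) does not contain 132.167.138.183
  132.168.0.0/13 (132.168.0.0 - 132.175.255.255) does not contain 132.167.138.183
Longest matching prefix is /12 -> next hop EDGE1.

EDGE1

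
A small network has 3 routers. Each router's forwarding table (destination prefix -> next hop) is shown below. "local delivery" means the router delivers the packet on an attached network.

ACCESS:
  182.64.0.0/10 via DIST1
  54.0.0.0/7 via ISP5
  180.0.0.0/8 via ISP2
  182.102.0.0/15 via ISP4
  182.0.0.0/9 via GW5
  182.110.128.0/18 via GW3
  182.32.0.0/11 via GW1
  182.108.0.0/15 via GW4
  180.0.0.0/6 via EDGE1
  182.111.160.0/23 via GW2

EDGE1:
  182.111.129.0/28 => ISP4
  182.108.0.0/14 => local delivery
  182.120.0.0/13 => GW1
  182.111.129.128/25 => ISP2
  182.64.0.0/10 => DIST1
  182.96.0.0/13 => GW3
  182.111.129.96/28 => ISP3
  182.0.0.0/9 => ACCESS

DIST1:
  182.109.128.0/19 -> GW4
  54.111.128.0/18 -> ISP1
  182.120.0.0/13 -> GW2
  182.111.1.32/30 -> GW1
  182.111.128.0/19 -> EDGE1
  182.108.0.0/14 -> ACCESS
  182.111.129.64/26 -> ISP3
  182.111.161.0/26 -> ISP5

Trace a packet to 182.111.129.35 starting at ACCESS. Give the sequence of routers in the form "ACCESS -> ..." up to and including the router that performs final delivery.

At ACCESS: longest match for 182.111.129.35 is 182.64.0.0/10 -> DIST1
At DIST1: longest match for 182.111.129.35 is 182.111.128.0/19 -> EDGE1
At EDGE1: longest match for 182.111.129.35 is 182.108.0.0/14 -> local delivery

ACCESS -> DIST1 -> EDGE1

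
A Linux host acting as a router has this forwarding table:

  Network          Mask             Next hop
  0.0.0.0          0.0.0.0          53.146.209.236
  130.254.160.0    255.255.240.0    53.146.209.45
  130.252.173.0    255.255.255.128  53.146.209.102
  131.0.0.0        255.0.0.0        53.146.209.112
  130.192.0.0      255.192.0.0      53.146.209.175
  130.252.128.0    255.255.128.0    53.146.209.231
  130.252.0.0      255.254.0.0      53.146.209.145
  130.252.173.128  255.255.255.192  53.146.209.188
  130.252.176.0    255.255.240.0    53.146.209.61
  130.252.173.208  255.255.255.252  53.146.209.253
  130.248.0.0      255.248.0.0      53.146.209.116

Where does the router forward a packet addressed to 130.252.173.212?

53.146.209.231

Routes whose prefix contains 130.252.173.212:
  0.0.0.0/0 (default, matches everything) -> 53.146.209.236
  130.192.0.0/10 (130.192.0.0 - 130.255.255.255) -> 53.146.209.175
  130.248.0.0/13 (130.248.0.0 - 130.255.255.255) -> 53.146.209.116
  130.252.0.0/15 (130.252.0.0 - 130.253.255.255) -> 53.146.209.145
  130.252.128.0/17 (130.252.128.0 - 130.252.255.255) -> 53.146.209.231
More-specific entries that do NOT match:
  130.252.173.208/30 (130.252.173.208 - 130.252.173.211) does not contain 130.252.173.212
  130.252.173.128/26 (130.252.173.128 - 130.252.173.191) does not contain 130.252.173.212
  130.252.173.0/25 (130.252.173.0 - 130.252.173.127) does not contain 130.252.173.212
  130.254.160.0/20 (130.254.160.0 - 130.254.175.255) does not contain 130.252.173.212
  130.252.176.0/20 (130.252.176.0 - 130.252.191.255) does not contain 130.252.173.212
Longest matching prefix is /17 -> next hop 53.146.209.231.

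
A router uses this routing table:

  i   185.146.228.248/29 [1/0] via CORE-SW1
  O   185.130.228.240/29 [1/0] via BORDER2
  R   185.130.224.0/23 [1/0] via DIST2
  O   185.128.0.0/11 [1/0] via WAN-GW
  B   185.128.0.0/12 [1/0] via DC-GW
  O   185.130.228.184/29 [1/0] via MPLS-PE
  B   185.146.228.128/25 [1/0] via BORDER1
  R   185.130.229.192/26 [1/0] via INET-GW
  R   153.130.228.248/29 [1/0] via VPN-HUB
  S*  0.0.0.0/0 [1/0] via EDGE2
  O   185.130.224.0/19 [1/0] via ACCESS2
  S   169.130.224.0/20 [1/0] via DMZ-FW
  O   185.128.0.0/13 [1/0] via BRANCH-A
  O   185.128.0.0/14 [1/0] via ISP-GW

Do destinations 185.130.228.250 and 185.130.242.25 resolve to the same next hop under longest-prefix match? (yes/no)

yes

185.130.228.250: longest match 185.130.224.0/19 -> ACCESS2
185.130.242.25: longest match 185.130.224.0/19 -> ACCESS2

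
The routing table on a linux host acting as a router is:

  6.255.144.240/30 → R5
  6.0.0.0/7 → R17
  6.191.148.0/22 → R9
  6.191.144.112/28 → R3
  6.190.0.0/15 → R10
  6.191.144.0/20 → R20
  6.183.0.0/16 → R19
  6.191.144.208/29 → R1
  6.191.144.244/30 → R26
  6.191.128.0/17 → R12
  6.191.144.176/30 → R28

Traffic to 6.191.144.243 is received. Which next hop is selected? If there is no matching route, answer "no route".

R20

Routes whose prefix contains 6.191.144.243:
  6.0.0.0/7 (6.0.0.0 - 7.255.255.255) -> R17
  6.190.0.0/15 (6.190.0.0 - 6.191.255.255) -> R10
  6.191.128.0/17 (6.191.128.0 - 6.191.255.255) -> R12
  6.191.144.0/20 (6.191.144.0 - 6.191.159.255) -> R20
More-specific entries that do NOT match:
  6.255.144.240/30 (6.255.144.240 - 6.255.144.243) does not contain 6.191.144.243
  6.191.144.244/30 (6.191.144.244 - 6.191.144.247) does not contain 6.191.144.243
  6.191.144.176/30 (6.191.144.176 - 6.191.144.179) does not contain 6.191.144.243
  6.191.144.208/29 (6.191.144.208 - 6.191.144.215) does not contain 6.191.144.243
  6.191.144.112/28 (6.191.144.112 - 6.191.144.127) does not contain 6.191.144.243
  6.191.148.0/22 (6.191.148.0 - 6.191.151.255) does not contain 6.191.144.243
Longest matching prefix is /20 -> next hop R20.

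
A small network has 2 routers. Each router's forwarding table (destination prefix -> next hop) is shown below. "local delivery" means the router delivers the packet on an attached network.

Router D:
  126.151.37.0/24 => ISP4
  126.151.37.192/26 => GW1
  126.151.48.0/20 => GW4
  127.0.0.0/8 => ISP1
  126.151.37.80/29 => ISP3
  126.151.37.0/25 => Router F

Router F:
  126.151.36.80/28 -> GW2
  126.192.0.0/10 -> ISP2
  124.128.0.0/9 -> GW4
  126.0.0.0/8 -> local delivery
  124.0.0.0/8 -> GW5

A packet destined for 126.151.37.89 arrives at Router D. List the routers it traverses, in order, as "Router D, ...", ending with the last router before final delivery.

Router D, Router F

At Router D: longest match for 126.151.37.89 is 126.151.37.0/25 -> Router F
At Router F: longest match for 126.151.37.89 is 126.0.0.0/8 -> local delivery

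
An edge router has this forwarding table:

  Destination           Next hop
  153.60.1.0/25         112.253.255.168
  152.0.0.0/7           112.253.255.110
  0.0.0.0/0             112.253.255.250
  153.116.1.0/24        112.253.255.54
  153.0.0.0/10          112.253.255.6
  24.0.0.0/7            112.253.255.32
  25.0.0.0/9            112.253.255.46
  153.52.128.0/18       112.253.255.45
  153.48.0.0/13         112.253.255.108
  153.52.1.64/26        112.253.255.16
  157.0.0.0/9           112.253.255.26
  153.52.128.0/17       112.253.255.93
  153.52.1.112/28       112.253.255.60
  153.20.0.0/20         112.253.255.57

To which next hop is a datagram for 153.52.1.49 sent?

112.253.255.108

Routes whose prefix contains 153.52.1.49:
  0.0.0.0/0 (default, matches everything) -> 112.253.255.250
  152.0.0.0/7 (152.0.0.0 - 153.255.255.255) -> 112.253.255.110
  153.0.0.0/10 (153.0.0.0 - 153.63.255.255) -> 112.253.255.6
  153.48.0.0/13 (153.48.0.0 - 153.55.255.255) -> 112.253.255.108
More-specific entries that do NOT match:
  153.52.1.112/28 (153.52.1.112 - 153.52.1.127) does not contain 153.52.1.49
  153.52.1.64/26 (153.52.1.64 - 153.52.1.127) does not contain 153.52.1.49
  153.60.1.0/25 (153.60.1.0 - 153.60.1.127) does not contain 153.52.1.49
  153.116.1.0/24 (153.116.1.0 - 153.116.1.255) does not contain 153.52.1.49
  153.20.0.0/20 (153.20.0.0 - 153.20.15.255) does not contain 153.52.1.49
  153.52.128.0/18 (153.52.128.0 - 153.52.191.255) does not contain 153.52.1.49
  153.52.128.0/17 (153.52.128.0 - 153.52.255.255) does not contain 153.52.1.49
Longest matching prefix is /13 -> next hop 112.253.255.108.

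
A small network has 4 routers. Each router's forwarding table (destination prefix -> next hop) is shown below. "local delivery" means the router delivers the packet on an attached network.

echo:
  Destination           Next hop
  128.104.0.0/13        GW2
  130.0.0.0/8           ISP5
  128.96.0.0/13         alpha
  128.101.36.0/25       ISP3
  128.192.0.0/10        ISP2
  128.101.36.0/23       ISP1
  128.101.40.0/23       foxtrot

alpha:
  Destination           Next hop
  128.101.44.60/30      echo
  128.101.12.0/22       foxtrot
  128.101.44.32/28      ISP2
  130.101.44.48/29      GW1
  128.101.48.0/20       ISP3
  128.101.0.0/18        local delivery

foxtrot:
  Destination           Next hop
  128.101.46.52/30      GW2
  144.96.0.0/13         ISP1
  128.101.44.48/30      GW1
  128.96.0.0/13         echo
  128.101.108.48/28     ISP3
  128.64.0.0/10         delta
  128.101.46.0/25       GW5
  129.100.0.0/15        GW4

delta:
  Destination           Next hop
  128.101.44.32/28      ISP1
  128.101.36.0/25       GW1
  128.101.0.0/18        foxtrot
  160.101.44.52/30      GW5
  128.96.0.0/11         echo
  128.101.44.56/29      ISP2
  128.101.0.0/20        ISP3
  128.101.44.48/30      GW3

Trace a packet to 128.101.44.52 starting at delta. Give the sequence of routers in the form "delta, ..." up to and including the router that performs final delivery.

delta, foxtrot, echo, alpha

At delta: longest match for 128.101.44.52 is 128.101.0.0/18 -> foxtrot
At foxtrot: longest match for 128.101.44.52 is 128.96.0.0/13 -> echo
At echo: longest match for 128.101.44.52 is 128.96.0.0/13 -> alpha
At alpha: longest match for 128.101.44.52 is 128.101.0.0/18 -> local delivery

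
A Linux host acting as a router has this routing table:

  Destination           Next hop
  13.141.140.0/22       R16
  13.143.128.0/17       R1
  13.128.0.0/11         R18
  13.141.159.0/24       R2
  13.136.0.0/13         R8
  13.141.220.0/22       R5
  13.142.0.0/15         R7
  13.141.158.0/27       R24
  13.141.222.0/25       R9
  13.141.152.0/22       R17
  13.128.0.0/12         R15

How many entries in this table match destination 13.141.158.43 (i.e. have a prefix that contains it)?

3

Prefixes containing 13.141.158.43:
  13.128.0.0/11 (13.128.0.0 - 13.159.255.255)
  13.128.0.0/12 (13.128.0.0 - 13.143.255.255)
  13.136.0.0/13 (13.136.0.0 - 13.143.255.255)
Total matching entries: 3.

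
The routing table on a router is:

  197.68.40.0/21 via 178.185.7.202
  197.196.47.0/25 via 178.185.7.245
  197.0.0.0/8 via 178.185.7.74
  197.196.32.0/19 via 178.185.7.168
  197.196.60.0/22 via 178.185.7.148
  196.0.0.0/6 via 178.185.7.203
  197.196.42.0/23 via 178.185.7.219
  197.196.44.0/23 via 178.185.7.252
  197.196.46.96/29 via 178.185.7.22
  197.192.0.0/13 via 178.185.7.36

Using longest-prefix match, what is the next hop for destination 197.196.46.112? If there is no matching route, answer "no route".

178.185.7.168

Routes whose prefix contains 197.196.46.112:
  196.0.0.0/6 (196.0.0.0 - 199.255.255.255) -> 178.185.7.203
  197.0.0.0/8 (197.0.0.0 - 197.255.255.255) -> 178.185.7.74
  197.192.0.0/13 (197.192.0.0 - 197.199.255.255) -> 178.185.7.36
  197.196.32.0/19 (197.196.32.0 - 197.196.63.255) -> 178.185.7.168
More-specific entries that do NOT match:
  197.196.46.96/29 (197.196.46.96 - 197.196.46.103) does not contain 197.196.46.112
  197.196.47.0/25 (197.196.47.0 - 197.196.47.127) does not contain 197.196.46.112
  197.196.42.0/23 (197.196.42.0 - 197.196.43.255) does not contain 197.196.46.112
  197.196.44.0/23 (197.196.44.0 - 197.196.45.255) does not contain 197.196.46.112
  197.196.60.0/22 (197.196.60.0 - 197.196.63.255) does not contain 197.196.46.112
  197.68.40.0/21 (197.68.40.0 - 197.68.47.255) does not contain 197.196.46.112
Longest matching prefix is /19 -> next hop 178.185.7.168.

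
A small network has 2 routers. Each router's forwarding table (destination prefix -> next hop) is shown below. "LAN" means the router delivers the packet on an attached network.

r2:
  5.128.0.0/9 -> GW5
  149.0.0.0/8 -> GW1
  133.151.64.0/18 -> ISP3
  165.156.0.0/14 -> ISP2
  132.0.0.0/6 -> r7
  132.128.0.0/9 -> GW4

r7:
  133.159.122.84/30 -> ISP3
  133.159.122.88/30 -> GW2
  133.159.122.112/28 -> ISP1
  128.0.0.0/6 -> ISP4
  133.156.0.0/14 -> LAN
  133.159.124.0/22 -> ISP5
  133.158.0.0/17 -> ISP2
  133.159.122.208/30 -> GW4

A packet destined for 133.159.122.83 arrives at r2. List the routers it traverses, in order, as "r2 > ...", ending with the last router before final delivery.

At r2: longest match for 133.159.122.83 is 132.0.0.0/6 -> r7
At r7: longest match for 133.159.122.83 is 133.156.0.0/14 -> LAN

r2 > r7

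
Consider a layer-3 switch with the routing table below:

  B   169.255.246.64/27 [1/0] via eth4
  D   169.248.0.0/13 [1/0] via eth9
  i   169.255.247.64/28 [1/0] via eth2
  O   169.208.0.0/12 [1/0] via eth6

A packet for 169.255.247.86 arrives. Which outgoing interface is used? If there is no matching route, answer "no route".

Routes whose prefix contains 169.255.247.86:
  169.248.0.0/13 (169.248.0.0 - 169.255.255.255) -> eth9
More-specific entries that do NOT match:
  169.255.247.64/28 (169.255.247.64 - 169.255.247.79) does not contain 169.255.247.86
  169.255.246.64/27 (169.255.246.64 - 169.255.246.95) does not contain 169.255.247.86
Longest matching prefix is /13 -> interface eth9.

eth9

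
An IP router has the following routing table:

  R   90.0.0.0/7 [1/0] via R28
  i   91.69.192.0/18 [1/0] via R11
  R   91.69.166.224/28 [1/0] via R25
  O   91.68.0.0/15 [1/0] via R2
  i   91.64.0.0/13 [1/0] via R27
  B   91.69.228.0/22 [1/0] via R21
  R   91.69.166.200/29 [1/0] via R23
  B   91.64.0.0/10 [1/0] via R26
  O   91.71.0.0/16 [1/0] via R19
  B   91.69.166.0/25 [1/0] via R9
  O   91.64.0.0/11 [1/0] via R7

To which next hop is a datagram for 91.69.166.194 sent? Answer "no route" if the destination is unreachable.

R2

Routes whose prefix contains 91.69.166.194:
  90.0.0.0/7 (90.0.0.0 - 91.255.255.255) -> R28
  91.64.0.0/10 (91.64.0.0 - 91.127.255.255) -> R26
  91.64.0.0/11 (91.64.0.0 - 91.95.255.255) -> R7
  91.64.0.0/13 (91.64.0.0 - 91.71.255.255) -> R27
  91.68.0.0/15 (91.68.0.0 - 91.69.255.255) -> R2
More-specific entries that do NOT match:
  91.69.166.200/29 (91.69.166.200 - 91.69.166.207) does not contain 91.69.166.194
  91.69.166.224/28 (91.69.166.224 - 91.69.166.239) does not contain 91.69.166.194
  91.69.166.0/25 (91.69.166.0 - 91.69.166.127) does not contain 91.69.166.194
  91.69.228.0/22 (91.69.228.0 - 91.69.231.255) does not contain 91.69.166.194
  91.69.192.0/18 (91.69.192.0 - 91.69.255.255) does not contain 91.69.166.194
  91.71.0.0/16 (91.71.0.0 - 91.71.255.255) does not contain 91.69.166.194
Longest matching prefix is /15 -> next hop R2.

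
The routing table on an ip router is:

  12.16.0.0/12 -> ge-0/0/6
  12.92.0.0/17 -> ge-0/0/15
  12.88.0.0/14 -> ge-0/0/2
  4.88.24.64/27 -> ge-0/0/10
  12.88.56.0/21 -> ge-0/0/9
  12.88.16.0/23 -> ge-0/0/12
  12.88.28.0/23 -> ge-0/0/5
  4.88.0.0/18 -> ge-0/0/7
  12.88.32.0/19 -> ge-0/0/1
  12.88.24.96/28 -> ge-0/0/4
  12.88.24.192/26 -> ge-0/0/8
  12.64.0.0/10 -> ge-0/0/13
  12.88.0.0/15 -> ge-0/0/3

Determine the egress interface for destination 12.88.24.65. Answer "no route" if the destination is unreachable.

Routes whose prefix contains 12.88.24.65:
  12.64.0.0/10 (12.64.0.0 - 12.127.255.255) -> ge-0/0/13
  12.88.0.0/14 (12.88.0.0 - 12.91.255.255) -> ge-0/0/2
  12.88.0.0/15 (12.88.0.0 - 12.89.255.255) -> ge-0/0/3
More-specific entries that do NOT match:
  12.88.24.96/28 (12.88.24.96 - 12.88.24.111) does not contain 12.88.24.65
  4.88.24.64/27 (4.88.24.64 - 4.88.24.95) does not contain 12.88.24.65
  12.88.24.192/26 (12.88.24.192 - 12.88.24.255) does not contain 12.88.24.65
  12.88.16.0/23 (12.88.16.0 - 12.88.17.255) does not contain 12.88.24.65
  12.88.28.0/23 (12.88.28.0 - 12.88.29.255) does not contain 12.88.24.65
  12.88.56.0/21 (12.88.56.0 - 12.88.63.255) does not contain 12.88.24.65
  12.88.32.0/19 (12.88.32.0 - 12.88.63.255) does not contain 12.88.24.65
  4.88.0.0/18 (4.88.0.0 - 4.88.63.255) does not contain 12.88.24.65
  12.92.0.0/17 (12.92.0.0 - 12.92.127.255) does not contain 12.88.24.65
Longest matching prefix is /15 -> interface ge-0/0/3.

ge-0/0/3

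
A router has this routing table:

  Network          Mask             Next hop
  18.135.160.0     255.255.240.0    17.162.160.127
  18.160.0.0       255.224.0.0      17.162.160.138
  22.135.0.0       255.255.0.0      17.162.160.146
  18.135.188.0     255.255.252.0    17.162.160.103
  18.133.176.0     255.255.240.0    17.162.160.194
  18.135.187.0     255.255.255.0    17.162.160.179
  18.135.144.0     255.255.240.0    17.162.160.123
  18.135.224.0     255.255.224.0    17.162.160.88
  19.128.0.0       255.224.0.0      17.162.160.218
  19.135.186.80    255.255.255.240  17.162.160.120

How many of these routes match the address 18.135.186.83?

No listed prefix contains 18.135.186.83.
Total matching entries: 0.

0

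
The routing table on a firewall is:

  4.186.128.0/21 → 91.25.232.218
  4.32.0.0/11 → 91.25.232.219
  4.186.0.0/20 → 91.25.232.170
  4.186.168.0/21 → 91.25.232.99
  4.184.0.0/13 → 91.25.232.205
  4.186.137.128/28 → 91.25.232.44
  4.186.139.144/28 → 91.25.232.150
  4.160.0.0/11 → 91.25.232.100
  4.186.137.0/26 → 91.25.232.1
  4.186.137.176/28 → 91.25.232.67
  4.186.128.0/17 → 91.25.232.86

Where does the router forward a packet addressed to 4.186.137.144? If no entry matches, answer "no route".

Routes whose prefix contains 4.186.137.144:
  4.160.0.0/11 (4.160.0.0 - 4.191.255.255) -> 91.25.232.100
  4.184.0.0/13 (4.184.0.0 - 4.191.255.255) -> 91.25.232.205
  4.186.128.0/17 (4.186.128.0 - 4.186.255.255) -> 91.25.232.86
More-specific entries that do NOT match:
  4.186.137.128/28 (4.186.137.128 - 4.186.137.143) does not contain 4.186.137.144
  4.186.139.144/28 (4.186.139.144 - 4.186.139.159) does not contain 4.186.137.144
  4.186.137.176/28 (4.186.137.176 - 4.186.137.191) does not contain 4.186.137.144
  4.186.137.0/26 (4.186.137.0 - 4.186.137.63) does not contain 4.186.137.144
  4.186.128.0/21 (4.186.128.0 - 4.186.135.255) does not contain 4.186.137.144
  4.186.168.0/21 (4.186.168.0 - 4.186.175.255) does not contain 4.186.137.144
  4.186.0.0/20 (4.186.0.0 - 4.186.15.255) does not contain 4.186.137.144
Longest matching prefix is /17 -> next hop 91.25.232.86.

91.25.232.86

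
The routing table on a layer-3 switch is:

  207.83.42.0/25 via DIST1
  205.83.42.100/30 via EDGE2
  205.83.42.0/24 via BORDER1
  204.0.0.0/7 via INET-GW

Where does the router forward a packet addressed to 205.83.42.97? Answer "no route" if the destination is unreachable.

Routes whose prefix contains 205.83.42.97:
  204.0.0.0/7 (204.0.0.0 - 205.255.255.255) -> INET-GW
  205.83.42.0/24 (205.83.42.0 - 205.83.42.255) -> BORDER1
More-specific entries that do NOT match:
  205.83.42.100/30 (205.83.42.100 - 205.83.42.103) does not contain 205.83.42.97
  207.83.42.0/25 (207.83.42.0 - 207.83.42.127) does not contain 205.83.42.97
Longest matching prefix is /24 -> next hop BORDER1.

BORDER1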